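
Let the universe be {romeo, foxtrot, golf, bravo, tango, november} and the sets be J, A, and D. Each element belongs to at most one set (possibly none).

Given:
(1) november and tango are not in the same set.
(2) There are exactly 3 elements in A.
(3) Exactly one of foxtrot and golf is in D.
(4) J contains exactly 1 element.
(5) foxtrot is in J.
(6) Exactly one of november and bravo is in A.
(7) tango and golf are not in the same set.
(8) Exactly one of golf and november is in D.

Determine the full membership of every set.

J = {foxtrot}; A = {bravo, romeo, tango}; D = {golf}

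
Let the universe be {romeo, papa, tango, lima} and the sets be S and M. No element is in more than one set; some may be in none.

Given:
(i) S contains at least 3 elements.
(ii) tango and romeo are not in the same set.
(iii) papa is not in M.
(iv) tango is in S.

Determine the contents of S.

S = {lima, papa, tango}

From (iii): papa ∉ M.
From (iv): tango ∈ S.
(ii): romeo ∉ S.
(i): only 3 candidates remain for S, so all are in.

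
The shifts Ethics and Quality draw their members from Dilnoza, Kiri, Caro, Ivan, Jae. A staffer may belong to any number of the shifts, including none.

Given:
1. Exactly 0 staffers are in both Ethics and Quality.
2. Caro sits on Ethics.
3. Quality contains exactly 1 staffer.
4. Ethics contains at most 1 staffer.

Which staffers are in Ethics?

Ethics = {Caro}

From (2): Caro ∈ Ethics.
(4): Ethics already has 1, so the rest are out.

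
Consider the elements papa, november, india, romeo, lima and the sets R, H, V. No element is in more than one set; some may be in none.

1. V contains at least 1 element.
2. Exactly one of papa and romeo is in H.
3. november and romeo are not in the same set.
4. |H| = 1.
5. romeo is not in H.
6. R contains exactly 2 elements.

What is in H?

H = {papa}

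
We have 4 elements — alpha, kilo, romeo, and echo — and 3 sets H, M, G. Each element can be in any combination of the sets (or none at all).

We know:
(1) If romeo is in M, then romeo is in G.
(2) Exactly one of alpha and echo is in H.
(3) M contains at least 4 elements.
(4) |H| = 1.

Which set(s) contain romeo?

(3): only 4 candidates remain for M, so all are in.
(1): romeo ∈ G.
Suppose romeo ∈ H: no assignment then satisfies all the clues, so romeo ∉ H.

romeo: G, M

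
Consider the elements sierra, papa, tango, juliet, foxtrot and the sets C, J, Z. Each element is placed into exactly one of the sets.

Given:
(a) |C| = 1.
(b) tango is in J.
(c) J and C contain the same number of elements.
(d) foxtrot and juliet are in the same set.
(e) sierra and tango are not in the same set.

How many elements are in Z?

3

From (b): tango ∈ J.
(e): sierra ∉ J.
Suppose papa ∈ J: no assignment then satisfies all the clues, so papa ∉ J.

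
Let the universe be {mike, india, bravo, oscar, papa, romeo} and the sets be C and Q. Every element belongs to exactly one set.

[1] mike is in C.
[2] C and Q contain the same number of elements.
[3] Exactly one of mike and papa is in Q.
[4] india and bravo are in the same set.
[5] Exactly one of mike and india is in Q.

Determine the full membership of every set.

From (1): mike ∈ C.
(3) (exactly one): papa ∈ Q.
(5) (exactly one): india ∈ Q.
(4): bravo matches india: bravo ∉ C.
(4): bravo matches india: bravo ∈ Q.
Suppose oscar ∉ C: no assignment then satisfies all the clues, so oscar ∈ C.

C = {mike, oscar, romeo}; Q = {bravo, india, papa}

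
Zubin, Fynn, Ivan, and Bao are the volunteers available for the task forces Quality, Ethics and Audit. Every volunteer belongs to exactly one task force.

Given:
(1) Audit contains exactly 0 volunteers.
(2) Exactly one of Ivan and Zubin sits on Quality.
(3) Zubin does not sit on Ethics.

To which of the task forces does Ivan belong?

Ivan: Ethics

From (3): Zubin ∉ Ethics.
(1): Audit already has 0, so the rest are out.
Only one task force left: Zubin ∈ Quality.
(2) (exactly one): Ivan ∉ Quality.
Only one task force left: Ivan ∈ Ethics.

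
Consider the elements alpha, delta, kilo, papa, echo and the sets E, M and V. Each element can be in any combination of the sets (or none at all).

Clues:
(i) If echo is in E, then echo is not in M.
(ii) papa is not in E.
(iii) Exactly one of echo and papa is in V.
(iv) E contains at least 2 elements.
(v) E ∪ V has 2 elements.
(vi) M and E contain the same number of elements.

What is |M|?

2

From (ii): papa ∉ E.
Suppose papa ∈ V: no assignment then satisfies all the clues, so papa ∉ V.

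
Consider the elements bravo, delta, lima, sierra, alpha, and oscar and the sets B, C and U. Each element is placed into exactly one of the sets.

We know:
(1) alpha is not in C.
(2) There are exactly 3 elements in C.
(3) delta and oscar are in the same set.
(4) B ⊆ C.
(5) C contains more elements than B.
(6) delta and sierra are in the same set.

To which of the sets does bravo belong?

bravo: U

From (1): alpha ∉ C.
(4) contrapositive: alpha ∉ B.
Only one set left: alpha ∈ U.
Suppose bravo ∈ B: no assignment then satisfies all the clues, so bravo ∉ B.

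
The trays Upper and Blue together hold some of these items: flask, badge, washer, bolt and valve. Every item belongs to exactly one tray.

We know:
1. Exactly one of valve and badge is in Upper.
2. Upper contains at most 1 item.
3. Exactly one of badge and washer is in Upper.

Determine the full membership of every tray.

Upper = {badge}; Blue = {bolt, flask, valve, washer}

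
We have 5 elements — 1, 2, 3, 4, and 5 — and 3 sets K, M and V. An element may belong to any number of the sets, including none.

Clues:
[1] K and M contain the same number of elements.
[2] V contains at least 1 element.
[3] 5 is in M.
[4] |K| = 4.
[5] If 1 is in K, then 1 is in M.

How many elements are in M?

4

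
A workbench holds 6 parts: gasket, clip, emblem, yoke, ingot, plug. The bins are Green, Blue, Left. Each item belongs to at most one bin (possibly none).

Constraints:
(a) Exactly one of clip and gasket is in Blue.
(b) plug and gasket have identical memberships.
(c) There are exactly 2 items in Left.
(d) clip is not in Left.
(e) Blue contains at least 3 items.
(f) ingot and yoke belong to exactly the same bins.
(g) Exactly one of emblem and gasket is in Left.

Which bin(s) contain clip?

clip: Blue

From (d): clip ∉ Left.
Suppose clip ∈ Green: no assignment then satisfies all the clues, so clip ∉ Green.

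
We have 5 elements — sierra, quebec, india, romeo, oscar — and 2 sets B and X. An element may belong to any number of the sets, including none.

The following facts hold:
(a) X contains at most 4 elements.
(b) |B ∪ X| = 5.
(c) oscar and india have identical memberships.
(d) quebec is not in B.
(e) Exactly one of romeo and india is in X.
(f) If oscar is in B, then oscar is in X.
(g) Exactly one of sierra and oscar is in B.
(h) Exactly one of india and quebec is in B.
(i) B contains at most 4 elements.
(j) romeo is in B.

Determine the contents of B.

From (d): quebec ∉ B.
From (j): romeo ∈ B.
(h) (exactly one): india ∈ B.
(c): oscar matches india: oscar ∈ B.
(f): oscar ∈ X.
(g) (exactly one): sierra ∉ B.
(c): india matches oscar: india ∈ X.
(e) (exactly one): romeo ∉ X.

B = {india, oscar, romeo}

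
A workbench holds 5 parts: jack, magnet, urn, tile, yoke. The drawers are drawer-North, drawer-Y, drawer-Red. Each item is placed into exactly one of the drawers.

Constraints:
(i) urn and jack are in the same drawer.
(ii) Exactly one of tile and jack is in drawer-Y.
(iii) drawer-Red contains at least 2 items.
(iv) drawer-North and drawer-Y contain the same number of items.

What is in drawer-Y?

drawer-Y = {tile}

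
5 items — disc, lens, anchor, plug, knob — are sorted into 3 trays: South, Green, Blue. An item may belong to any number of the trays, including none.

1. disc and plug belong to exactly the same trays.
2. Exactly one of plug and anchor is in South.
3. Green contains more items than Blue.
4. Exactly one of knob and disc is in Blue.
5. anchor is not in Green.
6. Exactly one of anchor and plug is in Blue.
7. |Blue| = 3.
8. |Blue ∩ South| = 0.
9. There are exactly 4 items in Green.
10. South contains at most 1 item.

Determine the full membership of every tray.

From (5): anchor ∉ Green.
(9): only 4 candidates remain for Green, so all are in.
Suppose disc ∈ South: no assignment then satisfies all the clues, so disc ∉ South.

South = {anchor}; Green = {disc, knob, lens, plug}; Blue = {disc, lens, plug}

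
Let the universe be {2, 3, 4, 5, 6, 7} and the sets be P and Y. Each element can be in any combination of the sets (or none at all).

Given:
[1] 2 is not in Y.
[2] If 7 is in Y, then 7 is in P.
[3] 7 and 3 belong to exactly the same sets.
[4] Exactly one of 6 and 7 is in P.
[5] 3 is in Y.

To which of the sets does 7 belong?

7: P, Y

From (1): 2 ∉ Y.
From (5): 3 ∈ Y.
(3): 7 matches 3: 7 ∈ Y.
(2): 7 ∈ P.
(3): 3 matches 7: 3 ∈ P.
(4) (exactly one): 6 ∉ P.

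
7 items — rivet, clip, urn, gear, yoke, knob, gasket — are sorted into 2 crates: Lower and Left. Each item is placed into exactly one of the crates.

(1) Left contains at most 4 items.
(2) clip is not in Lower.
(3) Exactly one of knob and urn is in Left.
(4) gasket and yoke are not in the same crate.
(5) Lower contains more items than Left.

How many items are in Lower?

4

From (2): clip ∉ Lower.
Only one crate left: clip ∈ Left.
Suppose rivet ∉ Lower: no assignment then satisfies all the clues, so rivet ∈ Lower.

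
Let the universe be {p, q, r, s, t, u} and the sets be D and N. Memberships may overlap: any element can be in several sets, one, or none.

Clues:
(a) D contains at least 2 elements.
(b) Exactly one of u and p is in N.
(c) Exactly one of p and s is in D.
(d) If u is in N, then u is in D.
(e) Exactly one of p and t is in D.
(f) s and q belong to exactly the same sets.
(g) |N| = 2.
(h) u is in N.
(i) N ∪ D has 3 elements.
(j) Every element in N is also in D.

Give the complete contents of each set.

From (h): u ∈ N.
(b) (exactly one): p ∉ N.
(d): u ∈ D.
Suppose p ∉ D: no assignment then satisfies all the clues, so p ∈ D.

D = {p, r, u}; N = {r, u}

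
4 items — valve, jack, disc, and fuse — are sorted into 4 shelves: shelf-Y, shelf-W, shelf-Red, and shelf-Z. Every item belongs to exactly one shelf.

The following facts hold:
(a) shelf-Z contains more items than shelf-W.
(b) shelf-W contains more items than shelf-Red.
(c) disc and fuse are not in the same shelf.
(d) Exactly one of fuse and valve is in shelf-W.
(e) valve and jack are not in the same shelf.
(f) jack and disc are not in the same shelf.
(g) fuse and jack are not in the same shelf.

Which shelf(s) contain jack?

jack: shelf-Y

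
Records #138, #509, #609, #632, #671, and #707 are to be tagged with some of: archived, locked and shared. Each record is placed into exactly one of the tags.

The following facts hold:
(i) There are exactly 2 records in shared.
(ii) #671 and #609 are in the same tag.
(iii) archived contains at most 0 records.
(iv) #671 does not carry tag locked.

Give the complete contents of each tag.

From (iv): #671 ∉ locked.
(ii): #609 matches #671: #609 ∉ locked.
(iii): archived already has 0, so the rest are out.
Only one tag left: #609 ∈ shared.
Only one tag left: #671 ∈ shared.
(i): shared already has 2, so the rest are out.
Only one tag left: #138 ∈ locked.
Only one tag left: #509 ∈ locked.
Only one tag left: #632 ∈ locked.
Only one tag left: #707 ∈ locked.

archived = {}; locked = {#138, #509, #632, #707}; shared = {#609, #671}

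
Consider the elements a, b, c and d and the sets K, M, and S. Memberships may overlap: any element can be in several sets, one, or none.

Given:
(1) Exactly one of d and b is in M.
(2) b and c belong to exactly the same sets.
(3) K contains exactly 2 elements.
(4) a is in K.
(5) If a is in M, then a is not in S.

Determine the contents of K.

K = {a, d}

From (4): a ∈ K.
Suppose b ∈ K: no assignment then satisfies all the clues, so b ∉ K.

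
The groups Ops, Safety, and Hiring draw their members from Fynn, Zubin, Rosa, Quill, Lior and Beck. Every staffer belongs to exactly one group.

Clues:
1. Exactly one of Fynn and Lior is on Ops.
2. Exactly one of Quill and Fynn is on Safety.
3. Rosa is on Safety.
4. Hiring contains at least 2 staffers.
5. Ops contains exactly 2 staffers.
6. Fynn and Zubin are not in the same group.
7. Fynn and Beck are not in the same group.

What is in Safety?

Safety = {Fynn, Rosa}

From (3): Rosa ∈ Safety.
Suppose Fynn ∉ Safety: no assignment then satisfies all the clues, so Fynn ∈ Safety.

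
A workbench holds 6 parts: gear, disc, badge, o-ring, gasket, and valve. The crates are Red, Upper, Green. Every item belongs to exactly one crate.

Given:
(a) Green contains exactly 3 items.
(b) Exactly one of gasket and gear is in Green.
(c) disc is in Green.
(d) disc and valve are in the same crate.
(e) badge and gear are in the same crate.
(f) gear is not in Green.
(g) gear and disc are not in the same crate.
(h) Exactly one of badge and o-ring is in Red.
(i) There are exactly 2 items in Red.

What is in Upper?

Upper = {o-ring}

From (c): disc ∈ Green.
From (f): gear ∉ Green.
(b) (exactly one): gasket ∈ Green.
(d): valve matches disc: valve ∉ Red.
(d): valve matches disc: valve ∉ Upper.
(d): valve matches disc: valve ∈ Green.
(e): badge matches gear: badge ∉ Green.
(a): Green already has 3, so the rest are out.
Suppose gear ∈ Upper: no assignment then satisfies all the clues, so gear ∉ Upper.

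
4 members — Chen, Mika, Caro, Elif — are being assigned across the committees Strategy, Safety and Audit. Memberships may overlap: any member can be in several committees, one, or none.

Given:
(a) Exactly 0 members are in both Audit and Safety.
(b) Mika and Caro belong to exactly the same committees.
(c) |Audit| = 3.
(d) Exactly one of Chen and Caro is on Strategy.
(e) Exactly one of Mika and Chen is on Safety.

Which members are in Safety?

Safety = {Chen}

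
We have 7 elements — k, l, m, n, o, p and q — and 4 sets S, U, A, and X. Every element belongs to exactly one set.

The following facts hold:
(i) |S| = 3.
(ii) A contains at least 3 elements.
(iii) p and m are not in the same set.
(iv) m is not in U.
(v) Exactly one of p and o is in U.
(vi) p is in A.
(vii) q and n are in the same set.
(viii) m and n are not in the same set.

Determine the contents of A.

From (iv): m ∉ U.
From (vi): p ∈ A.
(iii): m ∉ A.
(v) (exactly one): o ∈ U.
Suppose k ∈ A: no assignment then satisfies all the clues, so k ∉ A.

A = {n, p, q}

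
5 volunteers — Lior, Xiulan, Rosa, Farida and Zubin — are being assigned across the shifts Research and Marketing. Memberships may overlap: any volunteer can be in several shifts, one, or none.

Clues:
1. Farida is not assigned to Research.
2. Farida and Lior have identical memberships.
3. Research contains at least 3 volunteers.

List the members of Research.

Research = {Rosa, Xiulan, Zubin}

From (1): Farida ∉ Research.
(2): Lior matches Farida: Lior ∉ Research.
(3): only 3 candidates remain for Research, so all are in.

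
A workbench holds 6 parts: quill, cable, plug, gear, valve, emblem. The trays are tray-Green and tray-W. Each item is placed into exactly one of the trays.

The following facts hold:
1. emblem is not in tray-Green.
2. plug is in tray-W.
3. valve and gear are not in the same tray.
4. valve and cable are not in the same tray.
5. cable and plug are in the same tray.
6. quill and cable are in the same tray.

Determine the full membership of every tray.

From (1): emblem ∉ tray-Green.
From (2): plug ∈ tray-W.
(5): cable matches plug: cable ∉ tray-Green.
(5): cable matches plug: cable ∈ tray-W.
(6): quill matches cable: quill ∉ tray-Green.
(6): quill matches cable: quill ∈ tray-W.
Only one tray left: emblem ∈ tray-W.
(4): valve ∉ tray-W.
Only one tray left: valve ∈ tray-Green.
(3): gear ∉ tray-Green.
Only one tray left: gear ∈ tray-W.

tray-Green = {valve}; tray-W = {cable, emblem, gear, plug, quill}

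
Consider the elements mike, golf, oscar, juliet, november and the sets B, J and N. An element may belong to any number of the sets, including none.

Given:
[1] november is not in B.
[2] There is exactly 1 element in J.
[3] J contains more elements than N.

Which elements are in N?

N = {}

From (1): november ∉ B.
Suppose mike ∈ N: no assignment then satisfies all the clues, so mike ∉ N.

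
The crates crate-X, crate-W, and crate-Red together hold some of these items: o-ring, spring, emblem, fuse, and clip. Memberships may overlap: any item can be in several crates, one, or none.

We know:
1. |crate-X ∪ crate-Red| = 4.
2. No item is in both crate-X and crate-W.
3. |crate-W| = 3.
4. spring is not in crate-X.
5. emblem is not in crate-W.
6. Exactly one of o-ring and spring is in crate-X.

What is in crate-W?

From (4): spring ∉ crate-X.
From (5): emblem ∉ crate-W.
(6) (exactly one): o-ring ∈ crate-X.
(2) (disjoint): o-ring ∉ crate-W.
(3): only 3 candidates remain for crate-W, so all are in.
(2) (disjoint): fuse ∉ crate-X.
(2) (disjoint): clip ∉ crate-X.

crate-W = {clip, fuse, spring}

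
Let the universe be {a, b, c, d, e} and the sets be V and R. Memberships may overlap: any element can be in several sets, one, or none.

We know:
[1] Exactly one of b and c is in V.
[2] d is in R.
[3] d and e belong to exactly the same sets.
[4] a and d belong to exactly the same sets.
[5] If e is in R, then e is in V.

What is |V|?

4

From (2): d ∈ R.
(3): e matches d: e ∈ R.
(4): a matches d: a ∈ R.
(5): e ∈ V.
(3): d matches e: d ∈ V.
(4): a matches d: a ∈ V.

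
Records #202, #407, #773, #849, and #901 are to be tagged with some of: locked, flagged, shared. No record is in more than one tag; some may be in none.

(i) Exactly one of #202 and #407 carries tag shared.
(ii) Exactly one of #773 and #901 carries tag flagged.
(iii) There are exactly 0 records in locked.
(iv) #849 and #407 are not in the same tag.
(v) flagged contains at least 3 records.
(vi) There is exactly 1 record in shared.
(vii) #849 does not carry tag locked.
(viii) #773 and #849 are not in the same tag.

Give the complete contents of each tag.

locked = {}; flagged = {#202, #849, #901}; shared = {#407}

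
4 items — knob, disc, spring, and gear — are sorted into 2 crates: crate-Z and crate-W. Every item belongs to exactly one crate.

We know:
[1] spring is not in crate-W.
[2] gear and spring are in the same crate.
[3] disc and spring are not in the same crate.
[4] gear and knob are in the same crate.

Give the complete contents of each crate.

crate-Z = {gear, knob, spring}; crate-W = {disc}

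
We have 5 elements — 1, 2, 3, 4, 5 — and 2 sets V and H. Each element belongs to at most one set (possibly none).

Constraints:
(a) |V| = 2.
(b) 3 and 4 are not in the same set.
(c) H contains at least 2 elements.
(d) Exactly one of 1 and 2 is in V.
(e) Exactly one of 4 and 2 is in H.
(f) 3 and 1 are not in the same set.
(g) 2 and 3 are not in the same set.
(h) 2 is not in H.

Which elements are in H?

H = {1, 4}

From (h): 2 ∉ H.
(e) (exactly one): 4 ∈ H.
(b): 3 ∉ H.
Suppose 1 ∉ H: no assignment then satisfies all the clues, so 1 ∈ H.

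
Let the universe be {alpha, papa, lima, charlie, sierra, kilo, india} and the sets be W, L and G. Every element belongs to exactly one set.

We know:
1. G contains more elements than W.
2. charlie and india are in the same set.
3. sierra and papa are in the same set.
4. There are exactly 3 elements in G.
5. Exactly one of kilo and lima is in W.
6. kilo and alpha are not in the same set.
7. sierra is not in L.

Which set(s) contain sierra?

sierra: G

From (7): sierra ∉ L.
(3): papa matches sierra: papa ∉ L.
Suppose sierra ∈ W: no assignment then satisfies all the clues, so sierra ∉ W.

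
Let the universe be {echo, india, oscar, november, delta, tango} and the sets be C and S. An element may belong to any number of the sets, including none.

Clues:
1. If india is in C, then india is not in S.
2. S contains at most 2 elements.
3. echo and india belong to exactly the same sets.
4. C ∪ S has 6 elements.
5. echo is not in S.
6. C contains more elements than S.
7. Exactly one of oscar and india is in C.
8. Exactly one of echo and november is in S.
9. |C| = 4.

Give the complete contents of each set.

C = {delta, echo, india, tango}; S = {november, oscar}

From (5): echo ∉ S.
(3): india matches echo: india ∉ S.
(8) (exactly one): november ∈ S.
Suppose echo ∉ C: no assignment then satisfies all the clues, so echo ∈ C.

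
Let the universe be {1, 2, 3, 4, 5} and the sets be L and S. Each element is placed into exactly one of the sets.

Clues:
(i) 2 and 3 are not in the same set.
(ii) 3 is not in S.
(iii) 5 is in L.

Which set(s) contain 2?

2: S

From (ii): 3 ∉ S.
From (iii): 5 ∈ L.
Only one set left: 3 ∈ L.
(i): 2 ∉ L.
Only one set left: 2 ∈ S.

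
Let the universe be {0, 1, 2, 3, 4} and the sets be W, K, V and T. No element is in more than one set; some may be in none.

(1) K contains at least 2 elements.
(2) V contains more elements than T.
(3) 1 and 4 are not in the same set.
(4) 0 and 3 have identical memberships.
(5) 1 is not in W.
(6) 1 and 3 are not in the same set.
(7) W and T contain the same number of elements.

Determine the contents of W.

W = {}

From (5): 1 ∉ W.
Suppose 0 ∈ W: no assignment then satisfies all the clues, so 0 ∉ W.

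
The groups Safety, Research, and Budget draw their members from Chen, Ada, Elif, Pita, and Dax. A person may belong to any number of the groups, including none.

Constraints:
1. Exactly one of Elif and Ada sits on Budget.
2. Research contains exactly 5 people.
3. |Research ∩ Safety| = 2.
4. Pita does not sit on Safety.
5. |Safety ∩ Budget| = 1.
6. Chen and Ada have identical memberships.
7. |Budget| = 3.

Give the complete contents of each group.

Safety = {Dax, Elif}; Research = {Ada, Chen, Dax, Elif, Pita}; Budget = {Ada, Chen, Dax}

From (4): Pita ∉ Safety.
(2): only 5 candidates remain for Research, so all are in.
Suppose Chen ∈ Safety: no assignment then satisfies all the clues, so Chen ∉ Safety.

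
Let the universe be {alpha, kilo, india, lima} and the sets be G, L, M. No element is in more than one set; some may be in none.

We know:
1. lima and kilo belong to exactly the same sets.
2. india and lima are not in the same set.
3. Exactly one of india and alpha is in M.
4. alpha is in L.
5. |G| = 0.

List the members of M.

M = {india}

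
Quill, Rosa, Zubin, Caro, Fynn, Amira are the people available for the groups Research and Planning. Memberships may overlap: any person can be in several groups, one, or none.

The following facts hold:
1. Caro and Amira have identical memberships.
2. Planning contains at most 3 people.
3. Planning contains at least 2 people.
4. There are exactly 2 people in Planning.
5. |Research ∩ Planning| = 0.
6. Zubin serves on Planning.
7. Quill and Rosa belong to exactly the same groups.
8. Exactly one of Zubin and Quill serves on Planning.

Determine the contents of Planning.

Planning = {Fynn, Zubin}

From (6): Zubin ∈ Planning.
(8) (exactly one): Quill ∉ Planning.
(7): Rosa matches Quill: Rosa ∉ Planning.
Suppose Caro ∈ Planning: no assignment then satisfies all the clues, so Caro ∉ Planning.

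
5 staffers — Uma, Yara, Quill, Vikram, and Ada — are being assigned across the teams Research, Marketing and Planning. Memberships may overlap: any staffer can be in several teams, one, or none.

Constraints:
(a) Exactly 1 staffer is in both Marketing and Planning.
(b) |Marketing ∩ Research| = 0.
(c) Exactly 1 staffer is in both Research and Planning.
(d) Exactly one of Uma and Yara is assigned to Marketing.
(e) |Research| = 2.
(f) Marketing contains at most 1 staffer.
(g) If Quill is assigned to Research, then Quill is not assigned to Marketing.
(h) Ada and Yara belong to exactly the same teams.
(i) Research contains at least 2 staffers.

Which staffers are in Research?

Research = {Quill, Vikram}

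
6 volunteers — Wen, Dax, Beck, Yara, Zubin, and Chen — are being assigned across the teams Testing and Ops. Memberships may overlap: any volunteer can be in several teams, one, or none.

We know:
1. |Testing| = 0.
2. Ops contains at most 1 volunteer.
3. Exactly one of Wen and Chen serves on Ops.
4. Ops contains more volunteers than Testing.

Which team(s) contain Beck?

Beck: none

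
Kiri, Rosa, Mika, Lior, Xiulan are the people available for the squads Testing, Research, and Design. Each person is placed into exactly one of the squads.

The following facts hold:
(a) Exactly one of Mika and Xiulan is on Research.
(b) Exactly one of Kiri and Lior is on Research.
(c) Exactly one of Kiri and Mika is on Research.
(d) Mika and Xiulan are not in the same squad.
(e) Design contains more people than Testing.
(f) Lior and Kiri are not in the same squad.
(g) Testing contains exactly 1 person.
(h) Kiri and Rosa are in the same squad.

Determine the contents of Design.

Design = {Kiri, Rosa}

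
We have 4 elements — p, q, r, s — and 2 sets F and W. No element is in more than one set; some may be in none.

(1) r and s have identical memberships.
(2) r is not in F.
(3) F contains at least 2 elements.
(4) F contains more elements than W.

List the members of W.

W = {}

From (2): r ∉ F.
(1): s matches r: s ∉ F.
(3): only 2 candidates remain for F, so all are in.
Suppose r ∈ W: no assignment then satisfies all the clues, so r ∉ W.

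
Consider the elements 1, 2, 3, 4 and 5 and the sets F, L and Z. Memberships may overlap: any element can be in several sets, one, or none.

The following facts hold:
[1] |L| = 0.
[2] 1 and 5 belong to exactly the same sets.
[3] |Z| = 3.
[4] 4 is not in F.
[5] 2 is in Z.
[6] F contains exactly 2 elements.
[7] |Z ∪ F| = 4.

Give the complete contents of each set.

F = {2, 3}; L = {}; Z = {1, 2, 5}

From (4): 4 ∉ F.
From (5): 2 ∈ Z.
(1): L already has 0, so the rest are out.
Suppose 1 ∈ F: no assignment then satisfies all the clues, so 1 ∉ F.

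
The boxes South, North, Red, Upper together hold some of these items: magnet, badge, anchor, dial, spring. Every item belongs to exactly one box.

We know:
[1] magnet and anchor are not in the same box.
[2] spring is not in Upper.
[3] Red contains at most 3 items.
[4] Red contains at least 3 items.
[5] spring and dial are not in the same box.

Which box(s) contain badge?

badge: Red

From (2): spring ∉ Upper.
Suppose badge ∈ South: no assignment then satisfies all the clues, so badge ∉ South.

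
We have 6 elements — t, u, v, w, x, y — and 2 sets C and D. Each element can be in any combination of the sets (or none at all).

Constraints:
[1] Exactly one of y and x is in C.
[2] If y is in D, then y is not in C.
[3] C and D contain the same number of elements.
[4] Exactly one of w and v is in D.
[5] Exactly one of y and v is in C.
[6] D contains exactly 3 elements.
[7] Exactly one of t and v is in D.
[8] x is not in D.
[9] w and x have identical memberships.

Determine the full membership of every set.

C = {v, w, x}; D = {u, v, y}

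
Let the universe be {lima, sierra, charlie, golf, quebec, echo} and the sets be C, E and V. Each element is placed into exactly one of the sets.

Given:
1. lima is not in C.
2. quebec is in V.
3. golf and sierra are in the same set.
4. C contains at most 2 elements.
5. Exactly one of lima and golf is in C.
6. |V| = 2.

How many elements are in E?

2

From (1): lima ∉ C.
From (2): quebec ∈ V.
(5) (exactly one): golf ∈ C.
(3): sierra matches golf: sierra ∈ C.
(4): C already has 2, so the rest are out.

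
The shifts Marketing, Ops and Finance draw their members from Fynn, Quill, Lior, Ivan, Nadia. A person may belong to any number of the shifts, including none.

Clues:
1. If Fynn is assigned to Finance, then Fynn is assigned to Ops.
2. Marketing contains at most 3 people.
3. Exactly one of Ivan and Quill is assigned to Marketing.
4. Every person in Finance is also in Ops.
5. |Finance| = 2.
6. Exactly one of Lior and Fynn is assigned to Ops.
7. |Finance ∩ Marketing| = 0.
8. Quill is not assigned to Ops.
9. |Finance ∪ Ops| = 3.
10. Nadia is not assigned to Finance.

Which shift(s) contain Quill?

Quill: Marketing

From (8): Quill ∉ Ops.
From (10): Nadia ∉ Finance.
(4) contrapositive: Quill ∉ Finance.
Suppose Quill ∉ Marketing: no assignment then satisfies all the clues, so Quill ∈ Marketing.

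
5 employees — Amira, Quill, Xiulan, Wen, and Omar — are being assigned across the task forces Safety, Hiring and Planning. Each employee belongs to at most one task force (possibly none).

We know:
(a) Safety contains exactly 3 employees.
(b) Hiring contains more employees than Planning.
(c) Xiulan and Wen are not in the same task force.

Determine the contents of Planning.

Planning = {}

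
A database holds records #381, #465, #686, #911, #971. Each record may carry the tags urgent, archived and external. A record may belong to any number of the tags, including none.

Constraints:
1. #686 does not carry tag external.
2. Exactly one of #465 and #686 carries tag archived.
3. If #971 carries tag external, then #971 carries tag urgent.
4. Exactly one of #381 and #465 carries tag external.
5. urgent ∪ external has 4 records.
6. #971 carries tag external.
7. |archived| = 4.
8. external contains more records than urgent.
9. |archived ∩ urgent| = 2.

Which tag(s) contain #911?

#911: archived, external

From (1): #686 ∉ external.
From (6): #971 ∈ external.
(3): #971 ∈ urgent.
Suppose #911 ∈ urgent: no assignment then satisfies all the clues, so #911 ∉ urgent.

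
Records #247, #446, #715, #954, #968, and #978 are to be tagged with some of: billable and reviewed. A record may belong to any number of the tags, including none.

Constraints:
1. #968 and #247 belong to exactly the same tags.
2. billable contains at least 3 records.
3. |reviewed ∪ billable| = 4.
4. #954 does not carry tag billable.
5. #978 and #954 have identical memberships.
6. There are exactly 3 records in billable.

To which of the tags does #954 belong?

#954: none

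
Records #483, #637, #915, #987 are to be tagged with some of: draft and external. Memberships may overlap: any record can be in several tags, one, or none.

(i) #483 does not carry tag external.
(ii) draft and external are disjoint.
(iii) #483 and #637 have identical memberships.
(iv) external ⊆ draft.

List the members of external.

external = {}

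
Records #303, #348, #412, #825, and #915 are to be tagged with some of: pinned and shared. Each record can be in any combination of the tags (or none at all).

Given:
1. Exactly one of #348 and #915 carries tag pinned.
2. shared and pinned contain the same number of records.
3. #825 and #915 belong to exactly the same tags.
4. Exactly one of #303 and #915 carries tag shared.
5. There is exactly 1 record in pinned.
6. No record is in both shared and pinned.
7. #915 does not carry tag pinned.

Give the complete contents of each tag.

pinned = {#348}; shared = {#303}

From (7): #915 ∉ pinned.
(1) (exactly one): #348 ∈ pinned.
(3): #825 matches #915: #825 ∉ pinned.
(5): pinned already has 1, so the rest are out.
(6) (disjoint): #348 ∉ shared.
Suppose #303 ∉ shared: no assignment then satisfies all the clues, so #303 ∈ shared.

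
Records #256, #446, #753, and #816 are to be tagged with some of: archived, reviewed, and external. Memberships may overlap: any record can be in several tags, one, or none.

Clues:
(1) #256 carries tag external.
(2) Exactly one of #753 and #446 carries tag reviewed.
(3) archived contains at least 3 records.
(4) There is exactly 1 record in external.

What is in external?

From (1): #256 ∈ external.
(4): external already has 1, so the rest are out.

external = {#256}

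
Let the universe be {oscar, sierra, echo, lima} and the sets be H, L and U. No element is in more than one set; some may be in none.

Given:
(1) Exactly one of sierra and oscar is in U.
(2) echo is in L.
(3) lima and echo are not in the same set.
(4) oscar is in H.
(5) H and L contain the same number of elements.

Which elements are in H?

From (2): echo ∈ L.
From (4): oscar ∈ H.
(1) (exactly one): sierra ∈ U.
(3): lima ∉ L.
Suppose lima ∈ H: no assignment then satisfies all the clues, so lima ∉ H.

H = {oscar}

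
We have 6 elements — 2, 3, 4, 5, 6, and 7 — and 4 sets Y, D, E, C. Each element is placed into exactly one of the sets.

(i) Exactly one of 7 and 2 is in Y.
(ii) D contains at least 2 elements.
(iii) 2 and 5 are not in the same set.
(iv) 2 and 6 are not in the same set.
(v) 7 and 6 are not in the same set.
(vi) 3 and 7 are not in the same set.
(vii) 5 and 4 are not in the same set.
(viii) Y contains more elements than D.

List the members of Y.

Y = {2, 3, 4}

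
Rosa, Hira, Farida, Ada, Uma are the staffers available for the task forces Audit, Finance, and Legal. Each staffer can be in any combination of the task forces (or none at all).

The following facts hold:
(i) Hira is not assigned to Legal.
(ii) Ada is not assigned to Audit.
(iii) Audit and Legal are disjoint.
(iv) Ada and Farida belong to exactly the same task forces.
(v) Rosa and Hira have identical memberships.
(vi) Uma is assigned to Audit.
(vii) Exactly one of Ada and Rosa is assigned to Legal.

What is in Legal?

Legal = {Ada, Farida}

From (i): Hira ∉ Legal.
From (ii): Ada ∉ Audit.
From (vi): Uma ∈ Audit.
(iii) (disjoint): Uma ∉ Legal.
(iv): Farida matches Ada: Farida ∉ Audit.
(v): Rosa matches Hira: Rosa ∉ Legal.
(vii) (exactly one): Ada ∈ Legal.
(iv): Farida matches Ada: Farida ∈ Legal.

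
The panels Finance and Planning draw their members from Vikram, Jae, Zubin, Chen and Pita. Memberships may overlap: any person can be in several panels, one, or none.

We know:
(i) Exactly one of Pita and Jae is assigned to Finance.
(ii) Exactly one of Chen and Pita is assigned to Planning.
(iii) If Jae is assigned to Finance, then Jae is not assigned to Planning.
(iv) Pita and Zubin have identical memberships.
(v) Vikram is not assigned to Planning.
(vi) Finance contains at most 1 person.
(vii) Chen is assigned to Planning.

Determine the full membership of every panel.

Finance = {Jae}; Planning = {Chen}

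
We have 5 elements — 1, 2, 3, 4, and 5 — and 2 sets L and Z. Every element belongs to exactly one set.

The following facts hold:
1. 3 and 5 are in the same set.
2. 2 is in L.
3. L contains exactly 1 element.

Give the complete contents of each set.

L = {2}; Z = {1, 3, 4, 5}

From (2): 2 ∈ L.
(3): L already has 1, so the rest are out.
Only one set left: 1 ∈ Z.
Only one set left: 3 ∈ Z.
Only one set left: 4 ∈ Z.
Only one set left: 5 ∈ Z.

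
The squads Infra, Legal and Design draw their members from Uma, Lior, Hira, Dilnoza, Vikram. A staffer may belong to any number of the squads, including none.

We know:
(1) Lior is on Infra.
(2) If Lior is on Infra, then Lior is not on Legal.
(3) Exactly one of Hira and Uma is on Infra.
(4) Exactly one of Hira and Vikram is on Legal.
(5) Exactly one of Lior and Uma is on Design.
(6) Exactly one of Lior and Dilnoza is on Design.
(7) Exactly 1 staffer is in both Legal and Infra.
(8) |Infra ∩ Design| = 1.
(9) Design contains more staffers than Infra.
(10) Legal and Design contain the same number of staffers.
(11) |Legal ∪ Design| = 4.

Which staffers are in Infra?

Infra = {Lior, Uma}

From (1): Lior ∈ Infra.
(2): Lior ∉ Legal.
Suppose Uma ∉ Infra: no assignment then satisfies all the clues, so Uma ∈ Infra.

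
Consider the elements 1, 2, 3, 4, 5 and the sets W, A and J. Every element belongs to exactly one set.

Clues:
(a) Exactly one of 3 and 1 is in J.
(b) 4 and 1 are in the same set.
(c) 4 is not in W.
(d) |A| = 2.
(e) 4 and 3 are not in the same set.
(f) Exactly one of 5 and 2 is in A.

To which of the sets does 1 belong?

1: J

From (c): 4 ∉ W.
(b): 1 matches 4: 1 ∉ W.
Suppose 1 ∈ A: no assignment then satisfies all the clues, so 1 ∉ A.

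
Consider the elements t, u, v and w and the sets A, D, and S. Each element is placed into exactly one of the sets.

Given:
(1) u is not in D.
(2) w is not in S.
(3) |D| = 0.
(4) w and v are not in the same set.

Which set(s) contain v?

v: S

From (1): u ∉ D.
From (2): w ∉ S.
(3): D already has 0, so the rest are out.
Only one set left: w ∈ A.
(4): v ∉ A.
Only one set left: v ∈ S.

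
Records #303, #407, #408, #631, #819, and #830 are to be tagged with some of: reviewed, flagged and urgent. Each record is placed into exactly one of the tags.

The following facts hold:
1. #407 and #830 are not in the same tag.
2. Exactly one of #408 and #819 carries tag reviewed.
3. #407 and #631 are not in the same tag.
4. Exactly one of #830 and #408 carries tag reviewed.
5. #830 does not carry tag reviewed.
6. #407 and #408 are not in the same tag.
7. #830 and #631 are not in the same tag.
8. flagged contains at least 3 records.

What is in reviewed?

reviewed = {#408, #631}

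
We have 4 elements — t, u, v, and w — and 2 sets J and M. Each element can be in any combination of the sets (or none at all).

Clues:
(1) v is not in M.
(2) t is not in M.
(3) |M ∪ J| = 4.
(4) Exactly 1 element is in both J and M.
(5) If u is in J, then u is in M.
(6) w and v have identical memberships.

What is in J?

J = {t, u, v, w}

From (1): v ∉ M.
From (2): t ∉ M.
(6): w matches v: w ∉ M.
Suppose t ∉ J: no assignment then satisfies all the clues, so t ∈ J.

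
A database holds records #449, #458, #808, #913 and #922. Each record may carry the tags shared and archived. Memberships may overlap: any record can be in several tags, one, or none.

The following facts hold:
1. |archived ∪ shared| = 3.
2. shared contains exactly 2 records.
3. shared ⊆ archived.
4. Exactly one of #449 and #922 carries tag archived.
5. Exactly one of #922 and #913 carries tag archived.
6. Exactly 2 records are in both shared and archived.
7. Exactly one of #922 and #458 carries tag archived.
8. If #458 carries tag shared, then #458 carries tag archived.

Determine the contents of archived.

archived = {#449, #458, #913}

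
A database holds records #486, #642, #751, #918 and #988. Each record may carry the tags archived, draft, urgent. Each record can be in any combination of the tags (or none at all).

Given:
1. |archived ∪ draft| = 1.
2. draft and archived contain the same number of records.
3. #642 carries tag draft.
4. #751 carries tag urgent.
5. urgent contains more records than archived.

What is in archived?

archived = {#642}

From (3): #642 ∈ draft.
From (4): #751 ∈ urgent.
Suppose #486 ∈ archived: no assignment then satisfies all the clues, so #486 ∉ archived.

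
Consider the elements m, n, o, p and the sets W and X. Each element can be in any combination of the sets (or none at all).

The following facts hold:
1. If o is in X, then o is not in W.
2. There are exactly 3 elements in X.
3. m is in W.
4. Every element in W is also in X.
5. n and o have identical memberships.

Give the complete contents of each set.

W = {m}; X = {m, n, o}

From (3): m ∈ W.
(4) with m ∈ W: m ∈ X.
Suppose n ∈ W: no assignment then satisfies all the clues, so n ∉ W.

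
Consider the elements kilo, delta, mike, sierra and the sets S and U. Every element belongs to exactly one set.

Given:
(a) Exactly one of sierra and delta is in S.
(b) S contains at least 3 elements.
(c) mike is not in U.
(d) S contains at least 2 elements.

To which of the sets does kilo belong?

kilo: S

From (c): mike ∉ U.
Only one set left: mike ∈ S.
Suppose kilo ∉ S: no assignment then satisfies all the clues, so kilo ∈ S.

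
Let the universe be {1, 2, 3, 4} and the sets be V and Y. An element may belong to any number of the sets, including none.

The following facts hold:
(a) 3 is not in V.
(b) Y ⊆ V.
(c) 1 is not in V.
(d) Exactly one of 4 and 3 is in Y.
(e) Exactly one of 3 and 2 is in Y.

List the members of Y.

Y = {2, 4}

From (a): 3 ∉ V.
From (c): 1 ∉ V.
(b) contrapositive: 1 ∉ Y.
(b) contrapositive: 3 ∉ Y.
(d) (exactly one): 4 ∈ Y.
(e) (exactly one): 2 ∈ Y.
(b) with 2 ∈ Y: 2 ∈ V.
(b) with 4 ∈ Y: 4 ∈ V.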